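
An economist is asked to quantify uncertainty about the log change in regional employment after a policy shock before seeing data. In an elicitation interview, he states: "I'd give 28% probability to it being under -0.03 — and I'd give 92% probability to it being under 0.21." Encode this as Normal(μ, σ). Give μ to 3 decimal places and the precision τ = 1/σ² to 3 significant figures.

μ = 0.040, τ = 68.6

The p-quantile of Normal(μ,σ) is μ + z_p·σ, with z_{0.28} = -0.5828 and z_{0.92} = 1.405.
Eliminate σ: μ = (z₂·x₁ − z₁·x₂)/(z₂ − z₁) = (1.405·-0.03 − (-0.5828)·0.21)/1.988 = 0.040.
Then σ = (x₂ − x₁)/(z₂ − z₁) = (0.21 − -0.03)/1.988 = 0.121.
Precision τ = 1/σ² = 1/0.1207² = 68.6.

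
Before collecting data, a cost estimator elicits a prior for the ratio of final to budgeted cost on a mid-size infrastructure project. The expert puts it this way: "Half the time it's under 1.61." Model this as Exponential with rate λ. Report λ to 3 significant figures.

λ ≈ 0.431

Exponential median = ln 2 / λ, so λ = ln 2 / 1.61 = 0.431.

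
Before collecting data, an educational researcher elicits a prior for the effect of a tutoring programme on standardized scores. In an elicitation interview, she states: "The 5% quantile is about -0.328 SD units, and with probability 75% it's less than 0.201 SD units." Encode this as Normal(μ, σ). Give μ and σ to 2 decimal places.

μ = 0.05, σ = 0.23

The p-quantile of Normal(μ,σ) is μ + z_p·σ, with z_{0.05} = -1.645 and z_{0.75} = 0.6745.
Eliminate σ: μ = (z₂·x₁ − z₁·x₂)/(z₂ − z₁) = (0.6745·-0.328 − (-1.645)·0.201)/2.319 = 0.05.
Then σ = (x₂ − x₁)/(z₂ − z₁) = (0.201 − -0.328)/2.319 = 0.23.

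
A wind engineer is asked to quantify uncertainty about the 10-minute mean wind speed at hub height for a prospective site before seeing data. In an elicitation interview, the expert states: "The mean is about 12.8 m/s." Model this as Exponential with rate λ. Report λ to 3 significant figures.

λ ≈ 0.0781

Exponential mean = 1/λ, so λ = 1/12.8 = 0.0781.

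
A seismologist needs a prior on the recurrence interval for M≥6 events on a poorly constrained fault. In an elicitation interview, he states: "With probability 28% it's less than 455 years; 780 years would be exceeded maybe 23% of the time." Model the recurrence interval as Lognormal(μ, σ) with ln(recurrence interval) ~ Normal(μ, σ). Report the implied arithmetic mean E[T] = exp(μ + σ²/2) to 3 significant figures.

E[T] ≈ 627 years

If T ~ Lognormal(μ,σ) then ln T ~ Normal(μ,σ), so the p-quantile of ln T is μ + z_p·σ.
ln(455) = 6.12 and ln(780) = 6.659; z_{0.28} = -0.5828, z_{0.77} = 0.7388.
σ = (6.659 − 6.12)/(0.7388 − (-0.5828)) = 0.408.
μ = 6.12 − (-0.5828)·0.408 = 6.358.
E[T] = exp(μ + σ²/2) = exp(6.358 + 0.0832) = 627 years.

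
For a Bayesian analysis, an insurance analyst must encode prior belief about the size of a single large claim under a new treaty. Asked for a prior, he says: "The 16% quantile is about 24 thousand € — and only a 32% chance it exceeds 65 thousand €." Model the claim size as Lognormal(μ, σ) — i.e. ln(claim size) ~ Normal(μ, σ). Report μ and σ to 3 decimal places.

If T ~ Lognormal(μ,σ) then ln T ~ Normal(μ,σ), so the p-quantile of ln T is μ + z_p·σ.
ln(24) = 3.178 and ln(65) = 4.174; z_{0.16} = -0.9945, z_{0.68} = 0.4677.
σ = (4.174 − 3.178)/(0.4677 − (-0.9945)) = 0.681.
μ = 3.178 − (-0.9945)·0.681 = 3.856.

μ ≈ 3.856, σ ≈ 0.681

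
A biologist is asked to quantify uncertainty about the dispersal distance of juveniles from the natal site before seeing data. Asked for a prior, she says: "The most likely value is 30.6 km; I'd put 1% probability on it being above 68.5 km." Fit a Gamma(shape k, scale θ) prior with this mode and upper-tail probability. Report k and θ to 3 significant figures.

k ≈ 8.4, θ ≈ 4.14

Gamma(k,θ) with k>1 has mode (k−1)θ, so θ = 30.6/(k−1).
Need P(X < 68.5) = 0.99 with θ tied to k this way. Start at k = 2, θ = 30.6: P(X<68.5) ≈ 0.655.
Too low — raise k to concentrate. Iterating converges to k ≈ 8.4.
Then θ = 30.6/(8.4−1) ≈ 4.14.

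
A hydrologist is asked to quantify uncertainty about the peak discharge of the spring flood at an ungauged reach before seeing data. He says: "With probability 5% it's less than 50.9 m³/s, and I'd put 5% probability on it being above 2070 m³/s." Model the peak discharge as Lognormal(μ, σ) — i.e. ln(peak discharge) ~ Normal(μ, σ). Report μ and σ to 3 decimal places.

If T ~ Lognormal(μ,σ) then ln T ~ Normal(μ,σ), so the p-quantile of ln T is μ + z_p·σ.
ln(50.9) = 3.93 and ln(2070) = 7.635; z_{0.05} = -1.645, z_{0.95} = 1.645.
σ = (7.635 − 3.93)/(1.645 − (-1.645)) = 1.126.
μ = 3.93 − (-1.645)·1.126 = 5.783.

μ ≈ 5.783, σ ≈ 1.126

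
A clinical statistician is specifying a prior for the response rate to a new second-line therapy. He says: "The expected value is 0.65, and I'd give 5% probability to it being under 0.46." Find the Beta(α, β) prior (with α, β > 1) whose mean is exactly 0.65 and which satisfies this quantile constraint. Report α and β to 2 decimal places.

α ≈ 11.67, β ≈ 6.28

With mean 0.65 fixed, write α = 0.65s, β = 0.35s where s = α+β.
Need P(θ < 0.46) = 0.05 under Beta(0.65s, 0.35s). Normal approximation: (q−m)/√(m(1−m)/s) ≈ z_{0.05} = -1.64, so s ≈ 0.65·0.35·(-1.64)²/(0.46−0.65)² = 17.1.
At s = 17.1: P(θ<0.46) ≈ 0.054. Adjusting to match 0.05 gives s ≈ 17.95.
So α = 0.65·17.95 ≈ 11.67, β = 0.35·17.95 ≈ 6.28.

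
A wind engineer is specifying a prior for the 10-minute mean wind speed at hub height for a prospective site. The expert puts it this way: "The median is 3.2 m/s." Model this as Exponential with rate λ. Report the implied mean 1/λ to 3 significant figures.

Exponential median = ln 2 / λ, so λ = ln 2 / 3.2 = 0.217.
Mean = 1/λ = 4.62 m/s.

mean ≈ 4.62 m/s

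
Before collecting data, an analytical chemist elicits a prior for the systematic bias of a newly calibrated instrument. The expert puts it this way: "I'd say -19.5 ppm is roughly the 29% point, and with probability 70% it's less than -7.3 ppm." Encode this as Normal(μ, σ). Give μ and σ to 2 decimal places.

μ = -13.24, σ = 11.32

For Normal(μ,σ), the p-quantile is μ + z_p·σ. Here z_{0.29} = -0.5534, z_{0.7} = 0.5244.
So -19.5 = μ − 0.5534σ and -7.3 = μ + 0.5244σ.
Subtracting: σ = (-7.3 − -19.5)/(0.5244 − (-0.5534)) = 11.32.
Then μ = -19.5 − (-0.5534)·11.32 = -13.24.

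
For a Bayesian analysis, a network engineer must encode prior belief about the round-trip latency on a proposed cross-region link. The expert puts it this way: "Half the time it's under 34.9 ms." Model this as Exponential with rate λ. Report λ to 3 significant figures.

Exponential median = ln 2 / λ, so λ = ln 2 / 34.9 = 0.0199.

λ ≈ 0.0199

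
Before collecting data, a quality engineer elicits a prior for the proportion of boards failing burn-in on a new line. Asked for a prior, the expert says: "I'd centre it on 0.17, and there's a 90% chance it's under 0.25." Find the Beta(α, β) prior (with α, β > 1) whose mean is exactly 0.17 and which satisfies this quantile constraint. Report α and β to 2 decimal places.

α ≈ 6.56, β ≈ 32.05

With mean 0.17 fixed, write α = 0.17s, β = 0.83s where s = α+β.
Need P(θ < 0.25) = 0.9 under Beta(0.17s, 0.83s). Normal approximation: (q−m)/√(m(1−m)/s) ≈ z_{0.9} = 1.28, so s ≈ 0.17·0.83·(1.28)²/(0.25−0.17)² = 36.2.
At s = 36.2: P(θ<0.25) ≈ 0.894. Adjusting to match 0.9 gives s ≈ 38.62.
So α = 0.17·38.62 ≈ 6.56, β = 0.83·38.62 ≈ 32.05.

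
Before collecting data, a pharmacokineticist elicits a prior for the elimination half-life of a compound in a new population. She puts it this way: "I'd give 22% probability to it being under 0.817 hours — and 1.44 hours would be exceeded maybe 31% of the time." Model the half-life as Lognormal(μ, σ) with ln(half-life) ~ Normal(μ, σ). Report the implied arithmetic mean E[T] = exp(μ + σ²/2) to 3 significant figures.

If T ~ Lognormal(μ,σ) then ln T ~ Normal(μ,σ), so the p-quantile of ln T is μ + z_p·σ.
ln(0.817) = -0.2021 and ln(1.44) = 0.3646; z_{0.22} = -0.7722, z_{0.69} = 0.4959.
σ = (0.3646 − -0.2021)/(0.4959 − (-0.7722)) = 0.447.
μ = -0.2021 − (-0.7722)·0.447 = 0.143.
E[T] = exp(μ + σ²/2) = exp(0.143 + 0.0999) = 1.27 hours.

E[T] ≈ 1.27 hours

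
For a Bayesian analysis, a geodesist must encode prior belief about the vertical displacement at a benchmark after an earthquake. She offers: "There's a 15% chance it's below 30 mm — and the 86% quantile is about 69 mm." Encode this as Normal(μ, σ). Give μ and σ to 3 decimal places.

The p-quantile of Normal(μ,σ) is μ + z_p·σ, with z_{0.15} = -1.036 and z_{0.86} = 1.08.
Eliminate σ: μ = (z₂·x₁ − z₁·x₂)/(z₂ − z₁) = (1.08·30 − (-1.036)·69)/2.117 = 49.096.
Then σ = (x₂ − x₁)/(z₂ − z₁) = (69 − 30)/2.117 = 18.424.

μ = 49.096, σ = 18.424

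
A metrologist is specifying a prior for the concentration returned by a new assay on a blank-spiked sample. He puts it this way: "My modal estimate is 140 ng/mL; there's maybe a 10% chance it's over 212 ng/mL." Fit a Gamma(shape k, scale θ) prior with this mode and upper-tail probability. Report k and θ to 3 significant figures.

k ≈ 11.8, θ ≈ 12.9

Gamma(k,θ) with k>1 has mode (k−1)θ, so θ = 140/(k−1).
Need P(X < 212) = 0.9 with θ tied to k this way. Start at k = 2, θ = 140: P(X<212) ≈ 0.447.
Too low — raise k to concentrate. Iterating converges to k ≈ 11.8.
Then θ = 140/(11.8−1) ≈ 12.9.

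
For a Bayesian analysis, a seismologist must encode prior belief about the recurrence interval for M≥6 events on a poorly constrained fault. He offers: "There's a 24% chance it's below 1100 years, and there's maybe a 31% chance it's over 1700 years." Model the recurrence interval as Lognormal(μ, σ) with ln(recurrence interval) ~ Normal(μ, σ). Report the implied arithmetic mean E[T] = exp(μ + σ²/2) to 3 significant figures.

If T ~ Lognormal(μ,σ) then ln T ~ Normal(μ,σ), so the p-quantile of ln T is μ + z_p·σ.
ln(1100) = 7.003 and ln(1700) = 7.438; z_{0.24} = -0.7063, z_{0.69} = 0.4959.
σ = (7.438 − 7.003)/(0.4959 − (-0.7063)) = 0.362.
μ = 7.003 − (-0.7063)·0.362 = 7.259.
E[T] = exp(μ + σ²/2) = exp(7.259 + 0.0656) = 1520 years.

E[T] ≈ 1520 years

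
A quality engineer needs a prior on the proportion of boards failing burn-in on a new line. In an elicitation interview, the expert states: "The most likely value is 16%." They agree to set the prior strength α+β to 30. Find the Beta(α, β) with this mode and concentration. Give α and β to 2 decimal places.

α = 5.48, β = 24.52

For α,β > 1 the Beta mode is (α−1)/(α+β−2). With α+β = 30, the mode is (α−1)/28.
Set (α−1)/28 = 0.16 → α = 1 + 0.16·28 = 5.48.
β = 30 − α = 24.52.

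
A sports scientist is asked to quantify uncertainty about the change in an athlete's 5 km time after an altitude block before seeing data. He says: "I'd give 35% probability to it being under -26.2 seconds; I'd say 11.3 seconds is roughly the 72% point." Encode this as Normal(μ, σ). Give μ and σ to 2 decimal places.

For Normal(μ,σ), the p-quantile is μ + z_p·σ. Here z_{0.35} = -0.3853, z_{0.72} = 0.5828.
So -26.2 = μ − 0.3853σ and 11.3 = μ + 0.5828σ.
Subtracting: σ = (11.3 − -26.2)/(0.5828 − (-0.3853)) = 38.73.
Then μ = -26.2 − (-0.3853)·38.73 = -11.28.

μ = -11.28, σ = 38.73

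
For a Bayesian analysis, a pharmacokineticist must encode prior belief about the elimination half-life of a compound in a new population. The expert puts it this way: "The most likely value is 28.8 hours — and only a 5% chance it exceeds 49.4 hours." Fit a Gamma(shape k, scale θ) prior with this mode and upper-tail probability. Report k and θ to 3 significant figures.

k ≈ 10.6, θ ≈ 3

Gamma(k,θ) with k>1 has mode (k−1)θ, so θ = 28.8/(k−1).
Need P(X < 49.4) = 0.95 with θ tied to k this way. Start at k = 2, θ = 28.8: P(X<49.4) ≈ 0.511.
Too low — raise k to concentrate. Iterating converges to k ≈ 10.6.
Then θ = 28.8/(10.6−1) ≈ 3.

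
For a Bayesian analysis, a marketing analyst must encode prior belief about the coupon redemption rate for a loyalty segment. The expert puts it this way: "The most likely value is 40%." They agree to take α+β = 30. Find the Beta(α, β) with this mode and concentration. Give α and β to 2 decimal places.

α = 12.20, β = 17.80

For α,β > 1 the Beta mode is (α−1)/(α+β−2). With α+β = 30, the mode is (α−1)/28.
Set (α−1)/28 = 0.4 → α = 1 + 0.4·28 = 12.20.
β = 30 − α = 17.80.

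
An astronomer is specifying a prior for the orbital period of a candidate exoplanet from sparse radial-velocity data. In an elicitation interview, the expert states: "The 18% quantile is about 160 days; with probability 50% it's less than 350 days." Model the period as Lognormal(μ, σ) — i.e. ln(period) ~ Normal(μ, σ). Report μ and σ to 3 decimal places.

μ ≈ 5.858, σ ≈ 0.855

If T ~ Lognormal(μ,σ) then ln T ~ Normal(μ,σ), so the p-quantile of ln T is μ + z_p·σ.
ln(160) = 5.075 and ln(350) = 5.858; z_{0.18} = -0.9154, z_{0.5} = 0.
σ = (5.858 − 5.075)/(0 − (-0.9154)) = 0.855.
μ = 5.075 − (-0.9154)·0.855 = 5.858.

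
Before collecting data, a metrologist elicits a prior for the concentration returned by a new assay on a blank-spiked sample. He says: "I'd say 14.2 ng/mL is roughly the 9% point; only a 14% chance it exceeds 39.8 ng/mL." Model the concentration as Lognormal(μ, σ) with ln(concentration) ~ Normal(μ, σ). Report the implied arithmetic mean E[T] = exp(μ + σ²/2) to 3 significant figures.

If T ~ Lognormal(μ,σ) then ln T ~ Normal(μ,σ), so the p-quantile of ln T is μ + z_p·σ.
ln(14.2) = 2.653 and ln(39.8) = 3.684; z_{0.09} = -1.341, z_{0.86} = 1.08.
σ = (3.684 − 2.653)/(1.08 − (-1.341)) = 0.426.
μ = 2.653 − (-1.341)·0.426 = 3.224.
E[T] = exp(μ + σ²/2) = exp(3.224 + 0.0906) = 27.5 ng/mL.

E[T] ≈ 27.5 ng/mL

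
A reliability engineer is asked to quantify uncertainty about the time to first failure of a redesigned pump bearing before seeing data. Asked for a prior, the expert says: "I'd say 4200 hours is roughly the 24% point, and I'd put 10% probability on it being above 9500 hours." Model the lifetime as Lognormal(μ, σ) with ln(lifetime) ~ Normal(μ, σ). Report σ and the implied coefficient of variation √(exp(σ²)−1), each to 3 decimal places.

σ ≈ 0.411, CV ≈ 0.429

If T ~ Lognormal(μ,σ) then ln T ~ Normal(μ,σ), so the p-quantile of ln T is μ + z_p·σ.
ln(4200) = 8.343 and ln(9500) = 9.159; z_{0.24} = -0.7063, z_{0.9} = 1.282.
σ = (9.159 − 8.343)/(1.282 − (-0.7063)) = 0.411.
μ = 8.343 − (-0.7063)·0.411 = 8.633.
CV = √(exp(σ²)−1) = √(exp(0.1686)−1) = 0.429.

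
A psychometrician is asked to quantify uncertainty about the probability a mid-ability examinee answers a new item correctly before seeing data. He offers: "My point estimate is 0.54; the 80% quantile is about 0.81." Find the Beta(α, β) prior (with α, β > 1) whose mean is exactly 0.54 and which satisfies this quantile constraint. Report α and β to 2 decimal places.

With mean 0.54 fixed, write α = 0.54s, β = 0.46s where s = α+β.
Need P(θ < 0.81) = 0.8 under Beta(0.54s, 0.46s). Normal approximation: (q−m)/√(m(1−m)/s) ≈ z_{0.8} = 0.842, so s ≈ 0.54·0.46·(0.842)²/(0.81−0.54)² = 2.4.
At s = 2.4: P(θ<0.81) ≈ 0.796. Adjusting to match 0.8 gives s ≈ 2.47.
So α = 0.54·2.47 ≈ 1.33, β = 0.46·2.47 ≈ 1.14.

α ≈ 1.33, β ≈ 1.14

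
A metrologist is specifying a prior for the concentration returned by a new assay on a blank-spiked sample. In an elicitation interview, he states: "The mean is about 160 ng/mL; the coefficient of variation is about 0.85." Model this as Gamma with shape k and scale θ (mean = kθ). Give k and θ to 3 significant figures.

k ≈ 1.38, θ ≈ 116

For Gamma(k, scale θ): mean = kθ, variance = kθ², so CV = 1/√k.
CV = 0.85, hence k = 1/CV² = 1.38.
Then θ = mean/k = 160/1.38 = 116.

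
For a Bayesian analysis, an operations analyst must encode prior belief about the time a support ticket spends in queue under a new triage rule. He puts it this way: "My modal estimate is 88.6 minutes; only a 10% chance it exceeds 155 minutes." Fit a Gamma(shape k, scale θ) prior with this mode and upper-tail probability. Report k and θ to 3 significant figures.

k ≈ 7.07, θ ≈ 14.6

Gamma(k,θ) with k>1 has mode (k−1)θ, so θ = 88.6/(k−1).
Need P(X < 155) = 0.9 with θ tied to k this way. Start at k = 2, θ = 88.6: P(X<155) ≈ 0.522.
Too low — raise k to concentrate. Iterating converges to k ≈ 7.07.
Then θ = 88.6/(7.07−1) ≈ 14.6.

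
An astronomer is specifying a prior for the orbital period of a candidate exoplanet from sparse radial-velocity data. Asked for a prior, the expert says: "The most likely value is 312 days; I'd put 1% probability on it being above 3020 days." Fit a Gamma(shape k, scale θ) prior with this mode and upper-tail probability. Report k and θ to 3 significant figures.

Gamma(k,θ) with k>1 has mode (k−1)θ, so θ = 312/(k−1).
Need P(X < 3020) = 0.99 with θ tied to k this way. Start at k = 2, θ = 312: P(X<3020) ≈ 0.999.
Too high — lower k to spread out. Iterating converges to k ≈ 1.61.
Then θ = 312/(1.61−1) ≈ 513.

k ≈ 1.61, θ ≈ 513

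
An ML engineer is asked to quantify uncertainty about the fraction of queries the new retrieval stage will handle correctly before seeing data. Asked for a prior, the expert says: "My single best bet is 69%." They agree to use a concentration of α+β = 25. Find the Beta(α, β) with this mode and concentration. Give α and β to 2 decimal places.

For α,β > 1 the Beta mode is (α−1)/(α+β−2). With α+β = 25, the mode is (α−1)/23.
Set (α−1)/23 = 0.69 → α = 1 + 0.69·23 = 16.87.
β = 25 − α = 8.13.

α = 16.87, β = 8.13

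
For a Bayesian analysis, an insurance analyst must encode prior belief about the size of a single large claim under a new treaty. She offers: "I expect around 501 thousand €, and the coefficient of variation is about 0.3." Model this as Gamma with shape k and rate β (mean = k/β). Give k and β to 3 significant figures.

k ≈ 11.1, β ≈ 0.0222

For Gamma(k, rate β): mean = k/β, variance = k/β², so CV = 1/√k.
CV = 0.3, hence k = 1/CV² = 11.1.
Then β = k/mean = 11.1/501 = 0.0222.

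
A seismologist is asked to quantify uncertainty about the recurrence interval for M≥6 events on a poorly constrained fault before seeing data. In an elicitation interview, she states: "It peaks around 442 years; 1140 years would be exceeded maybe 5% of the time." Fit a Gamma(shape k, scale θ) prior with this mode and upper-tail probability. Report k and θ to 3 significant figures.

k ≈ 4.01, θ ≈ 147

Gamma(k,θ) with k>1 has mode (k−1)θ, so θ = 442/(k−1).
Need P(X < 1140) = 0.95 with θ tied to k this way. Start at k = 2, θ = 442: P(X<1140) ≈ 0.729.
Too low — raise k to concentrate. Iterating converges to k ≈ 4.01.
Then θ = 442/(4.01−1) ≈ 147.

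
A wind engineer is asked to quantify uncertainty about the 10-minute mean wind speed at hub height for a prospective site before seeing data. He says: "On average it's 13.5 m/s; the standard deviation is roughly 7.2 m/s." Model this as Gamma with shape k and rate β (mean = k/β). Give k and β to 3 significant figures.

k ≈ 3.52, β ≈ 0.26

For Gamma(k, rate β): mean = k/β, variance = k/β², so CV = 1/√k.
CV = SD/mean = 7.2/13.5 = 0.5333, hence k = 1/CV² = 3.52.
Then β = k/mean = 3.52/13.5 = 0.26.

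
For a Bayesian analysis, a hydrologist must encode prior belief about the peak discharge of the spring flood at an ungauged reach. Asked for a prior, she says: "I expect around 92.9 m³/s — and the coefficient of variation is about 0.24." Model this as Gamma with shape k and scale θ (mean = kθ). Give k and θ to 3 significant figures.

For Gamma(k, scale θ): mean = kθ, variance = kθ², so CV = 1/√k.
CV = 0.24, hence k = 1/CV² = 17.4.
Then θ = mean/k = 92.9/17.4 = 5.35.

k ≈ 17.4, θ ≈ 5.35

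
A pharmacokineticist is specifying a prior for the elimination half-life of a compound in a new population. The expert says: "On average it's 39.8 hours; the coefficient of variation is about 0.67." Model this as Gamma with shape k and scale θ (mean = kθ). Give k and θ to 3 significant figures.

k ≈ 2.23, θ ≈ 17.9

For Gamma(k, scale θ): mean = kθ, variance = kθ², so CV = 1/√k.
CV = 0.67, hence k = 1/CV² = 2.23.
Then θ = mean/k = 39.8/2.23 = 17.9.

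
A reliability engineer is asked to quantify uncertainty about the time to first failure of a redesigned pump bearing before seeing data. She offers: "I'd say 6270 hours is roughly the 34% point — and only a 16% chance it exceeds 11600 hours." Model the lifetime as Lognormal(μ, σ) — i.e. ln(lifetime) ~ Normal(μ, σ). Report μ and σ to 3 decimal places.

μ ≈ 8.924, σ ≈ 0.437

If T ~ Lognormal(μ,σ) then ln T ~ Normal(μ,σ), so the p-quantile of ln T is μ + z_p·σ.
ln(6270) = 8.744 and ln(11600) = 9.359; z_{0.34} = -0.4125, z_{0.84} = 0.9945.
σ = (9.359 − 8.744)/(0.9945 − (-0.4125)) = 0.437.
μ = 8.744 − (-0.4125)·0.437 = 8.924.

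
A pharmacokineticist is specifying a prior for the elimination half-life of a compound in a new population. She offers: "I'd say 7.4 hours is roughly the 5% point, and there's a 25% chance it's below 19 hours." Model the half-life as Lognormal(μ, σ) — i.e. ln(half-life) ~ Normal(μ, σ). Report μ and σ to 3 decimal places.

μ ≈ 3.600, σ ≈ 0.972

If T ~ Lognormal(μ,σ) then ln T ~ Normal(μ,σ), so the p-quantile of ln T is μ + z_p·σ.
ln(7.4) = 2.001 and ln(19) = 2.944; z_{0.05} = -1.645, z_{0.25} = -0.6745.
σ = (2.944 − 2.001)/(-0.6745 − (-1.645)) = 0.972.
μ = 2.001 − (-1.645)·0.972 = 3.600.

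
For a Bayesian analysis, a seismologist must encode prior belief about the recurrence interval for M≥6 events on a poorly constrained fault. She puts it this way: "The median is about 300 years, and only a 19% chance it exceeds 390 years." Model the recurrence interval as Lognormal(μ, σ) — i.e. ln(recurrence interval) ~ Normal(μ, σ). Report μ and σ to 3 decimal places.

μ ≈ 5.704, σ ≈ 0.299

If T ~ Lognormal(μ,σ) then ln T ~ Normal(μ,σ), so the p-quantile of ln T is μ + z_p·σ.
ln(300) = 5.704 and ln(390) = 5.966; z_{0.5} = 0, z_{0.81} = 0.8779.
σ = (5.966 − 5.704)/(0.8779 − (0)) = 0.299.
μ = 5.704 − (0)·0.299 = 5.704.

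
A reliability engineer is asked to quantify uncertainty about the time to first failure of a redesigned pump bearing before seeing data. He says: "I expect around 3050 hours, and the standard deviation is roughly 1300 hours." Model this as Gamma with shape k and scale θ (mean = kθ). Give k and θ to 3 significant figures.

For Gamma(k, scale θ): mean = kθ, variance = kθ², so CV = 1/√k.
CV = SD/mean = 1300/3050 = 0.4262, hence k = 1/CV² = 5.5.
Then θ = mean/k = 3050/5.5 = 554.

k ≈ 5.5, θ ≈ 554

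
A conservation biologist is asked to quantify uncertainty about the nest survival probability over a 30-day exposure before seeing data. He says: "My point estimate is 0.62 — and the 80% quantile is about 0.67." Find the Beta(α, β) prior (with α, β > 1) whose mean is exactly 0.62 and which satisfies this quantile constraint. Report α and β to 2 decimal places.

α ≈ 41.99, β ≈ 25.73

With mean 0.62 fixed, write α = 0.62s, β = 0.38s where s = α+β.
Need P(θ < 0.67) = 0.8 under Beta(0.62s, 0.38s). Normal approximation: (q−m)/√(m(1−m)/s) ≈ z_{0.8} = 0.842, so s ≈ 0.62·0.38·(0.842)²/(0.67−0.62)² = 66.8.
At s = 66.8: P(θ<0.67) ≈ 0.798. Adjusting to match 0.8 gives s ≈ 67.72.
So α = 0.62·67.72 ≈ 41.99, β = 0.38·67.72 ≈ 25.73.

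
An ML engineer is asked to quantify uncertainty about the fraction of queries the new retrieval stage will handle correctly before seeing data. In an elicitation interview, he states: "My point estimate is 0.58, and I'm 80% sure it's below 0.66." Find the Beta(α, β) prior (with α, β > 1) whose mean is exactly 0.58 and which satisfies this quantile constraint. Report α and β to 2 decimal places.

α ≈ 15.91, β ≈ 11.52

With mean 0.58 fixed, write α = 0.58s, β = 0.42s where s = α+β.
Need P(θ < 0.66) = 0.8 under Beta(0.58s, 0.42s). Normal approximation: (q−m)/√(m(1−m)/s) ≈ z_{0.8} = 0.842, so s ≈ 0.58·0.42·(0.842)²/(0.66−0.58)² = 27.0.
At s = 27.0: P(θ<0.66) ≈ 0.798. Adjusting to match 0.8 gives s ≈ 27.43.
So α = 0.58·27.43 ≈ 15.91, β = 0.42·27.43 ≈ 11.52.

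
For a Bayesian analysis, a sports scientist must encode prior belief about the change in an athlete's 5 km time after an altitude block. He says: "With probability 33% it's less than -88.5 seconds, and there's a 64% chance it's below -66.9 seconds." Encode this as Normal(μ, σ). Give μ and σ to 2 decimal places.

μ = -76.60, σ = 27.06

For Normal(μ,σ), the p-quantile is μ + z_p·σ. Here z_{0.33} = -0.4399, z_{0.64} = 0.3585.
So -88.5 = μ − 0.4399σ and -66.9 = μ + 0.3585σ.
Subtracting: σ = (-66.9 − -88.5)/(0.3585 − (-0.4399)) = 27.06.
Then μ = -88.5 − (-0.4399)·27.06 = -76.60.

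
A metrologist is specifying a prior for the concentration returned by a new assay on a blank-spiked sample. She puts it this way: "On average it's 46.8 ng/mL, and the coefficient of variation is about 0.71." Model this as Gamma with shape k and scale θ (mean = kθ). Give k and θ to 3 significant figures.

k ≈ 1.98, θ ≈ 23.6

For Gamma(k, scale θ): mean = kθ, variance = kθ², so CV = 1/√k.
CV = 0.71, hence k = 1/CV² = 1.98.
Then θ = mean/k = 46.8/1.98 = 23.6.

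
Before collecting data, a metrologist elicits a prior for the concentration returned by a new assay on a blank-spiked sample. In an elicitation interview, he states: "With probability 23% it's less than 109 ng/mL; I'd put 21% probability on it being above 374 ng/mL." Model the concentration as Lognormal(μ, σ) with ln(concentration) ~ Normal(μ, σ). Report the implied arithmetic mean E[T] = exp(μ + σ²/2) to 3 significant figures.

If T ~ Lognormal(μ,σ) then ln T ~ Normal(μ,σ), so the p-quantile of ln T is μ + z_p·σ.
ln(109) = 4.691 and ln(374) = 5.924; z_{0.23} = -0.7388, z_{0.79} = 0.8064.
σ = (5.924 − 4.691)/(0.8064 − (-0.7388)) = 0.798.
μ = 4.691 − (-0.7388)·0.798 = 5.281.
E[T] = exp(μ + σ²/2) = exp(5.281 + 0.3183) = 270 ng/mL.

E[T] ≈ 270 ng/mL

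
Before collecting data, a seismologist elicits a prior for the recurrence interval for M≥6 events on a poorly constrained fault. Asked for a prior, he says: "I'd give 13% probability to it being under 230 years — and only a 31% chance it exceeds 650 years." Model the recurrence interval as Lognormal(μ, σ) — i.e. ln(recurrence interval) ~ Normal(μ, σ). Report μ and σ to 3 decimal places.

If T ~ Lognormal(μ,σ) then ln T ~ Normal(μ,σ), so the p-quantile of ln T is μ + z_p·σ.
ln(230) = 5.438 and ln(650) = 6.477; z_{0.13} = -1.126, z_{0.69} = 0.4959.
σ = (6.477 − 5.438)/(0.4959 − (-1.126)) = 0.640.
μ = 5.438 − (-1.126)·0.640 = 6.159.

μ ≈ 6.159, σ ≈ 0.640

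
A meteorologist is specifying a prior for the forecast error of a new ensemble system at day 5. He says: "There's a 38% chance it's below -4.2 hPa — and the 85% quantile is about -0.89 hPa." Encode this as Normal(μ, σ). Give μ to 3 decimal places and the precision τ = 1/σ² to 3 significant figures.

μ = -3.446, τ = 0.164

The p-quantile of Normal(μ,σ) is μ + z_p·σ, with z_{0.38} = -0.3055 and z_{0.85} = 1.036.
Eliminate σ: μ = (z₂·x₁ − z₁·x₂)/(z₂ − z₁) = (1.036·-4.2 − (-0.3055)·-0.89)/1.342 = -3.446.
Then σ = (x₂ − x₁)/(z₂ − z₁) = (-0.89 − -4.2)/1.342 = 2.467.
Precision τ = 1/σ² = 1/2.467² = 0.164.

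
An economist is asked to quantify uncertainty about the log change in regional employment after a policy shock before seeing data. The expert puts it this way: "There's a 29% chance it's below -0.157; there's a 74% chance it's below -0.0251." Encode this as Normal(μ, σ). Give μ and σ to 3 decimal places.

For Normal(μ,σ), the p-quantile is μ + z_p·σ. Here z_{0.29} = -0.5534, z_{0.74} = 0.6433.
So -0.157 = μ − 0.5534σ and -0.0251 = μ + 0.6433σ.
Subtracting: σ = (-0.0251 − -0.157)/(0.6433 − (-0.5534)) = 0.110.
Then μ = -0.157 − (-0.5534)·0.110 = -0.096.

μ = -0.096, σ = 0.110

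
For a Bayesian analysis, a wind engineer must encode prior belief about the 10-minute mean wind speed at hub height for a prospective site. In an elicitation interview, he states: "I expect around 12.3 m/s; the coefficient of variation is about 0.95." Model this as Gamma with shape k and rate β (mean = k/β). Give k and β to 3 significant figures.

k ≈ 1.11, β ≈ 0.0901

For Gamma(k, rate β): mean = k/β, variance = k/β², so CV = 1/√k.
CV = 0.95, hence k = 1/CV² = 1.11.
Then β = k/mean = 1.11/12.3 = 0.0901.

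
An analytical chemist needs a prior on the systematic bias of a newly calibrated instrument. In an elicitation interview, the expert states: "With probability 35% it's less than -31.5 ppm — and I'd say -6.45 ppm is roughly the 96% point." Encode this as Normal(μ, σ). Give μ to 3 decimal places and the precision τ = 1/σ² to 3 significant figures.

μ = -26.981, τ = 0.00727

For Normal(μ,σ), the p-quantile is μ + z_p·σ. Here z_{0.35} = -0.3853, z_{0.96} = 1.751.
So -31.5 = μ − 0.3853σ and -6.45 = μ + 1.751σ.
Subtracting: σ = (-6.45 − -31.5)/(1.751 − (-0.3853)) = 11.727.
Then μ = -31.5 − (-0.3853)·11.727 = -26.981.
Precision τ = 1/σ² = 1/11.73² = 0.00727.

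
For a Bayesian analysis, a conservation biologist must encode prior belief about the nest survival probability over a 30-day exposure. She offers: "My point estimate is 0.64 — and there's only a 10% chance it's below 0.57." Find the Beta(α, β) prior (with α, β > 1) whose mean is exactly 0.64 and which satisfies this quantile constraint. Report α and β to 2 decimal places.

α ≈ 50.27, β ≈ 28.27

With mean 0.64 fixed, write α = 0.64s, β = 0.36s where s = α+β.
Need P(θ < 0.57) = 0.1 under Beta(0.64s, 0.36s). Normal approximation: (q−m)/√(m(1−m)/s) ≈ z_{0.1} = -1.28, so s ≈ 0.64·0.36·(-1.28)²/(0.57−0.64)² = 77.2.
At s = 77.2: P(θ<0.57) ≈ 0.102. Adjusting to match 0.1 gives s ≈ 78.54.
So α = 0.64·78.54 ≈ 50.27, β = 0.36·78.54 ≈ 28.27.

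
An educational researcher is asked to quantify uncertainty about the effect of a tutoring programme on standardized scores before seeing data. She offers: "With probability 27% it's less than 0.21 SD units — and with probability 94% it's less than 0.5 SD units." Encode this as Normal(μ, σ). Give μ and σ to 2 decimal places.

μ = 0.29, σ = 0.13

The p-quantile of Normal(μ,σ) is μ + z_p·σ, with z_{0.27} = -0.6128 and z_{0.94} = 1.555.
Eliminate σ: μ = (z₂·x₁ − z₁·x₂)/(z₂ − z₁) = (1.555·0.21 − (-0.6128)·0.5)/2.168 = 0.29.
Then σ = (x₂ − x₁)/(z₂ − z₁) = (0.5 − 0.21)/2.168 = 0.13.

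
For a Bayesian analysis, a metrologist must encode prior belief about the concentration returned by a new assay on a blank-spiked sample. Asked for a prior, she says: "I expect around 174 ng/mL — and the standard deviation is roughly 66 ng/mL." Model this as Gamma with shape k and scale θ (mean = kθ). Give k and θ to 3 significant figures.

For Gamma(k, scale θ): mean = kθ, variance = kθ², so CV = 1/√k.
CV = SD/mean = 66/174 = 0.3793, hence k = 1/CV² = 6.95.
Then θ = mean/k = 174/6.95 = 25.

k ≈ 6.95, θ ≈ 25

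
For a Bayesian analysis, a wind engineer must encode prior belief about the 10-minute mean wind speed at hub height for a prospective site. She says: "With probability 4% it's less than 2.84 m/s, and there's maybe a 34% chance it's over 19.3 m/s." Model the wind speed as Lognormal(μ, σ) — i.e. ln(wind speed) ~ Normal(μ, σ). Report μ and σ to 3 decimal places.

If T ~ Lognormal(μ,σ) then ln T ~ Normal(μ,σ), so the p-quantile of ln T is μ + z_p·σ.
ln(2.84) = 1.044 and ln(19.3) = 2.96; z_{0.04} = -1.751, z_{0.66} = 0.4125.
σ = (2.96 − 1.044)/(0.4125 − (-1.751)) = 0.886.
μ = 1.044 − (-1.751)·0.886 = 2.595.

μ ≈ 2.595, σ ≈ 0.886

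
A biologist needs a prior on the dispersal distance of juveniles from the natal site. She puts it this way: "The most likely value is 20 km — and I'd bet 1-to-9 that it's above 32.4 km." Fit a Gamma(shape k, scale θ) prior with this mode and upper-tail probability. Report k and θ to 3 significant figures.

Gamma(k,θ) with k>1 has mode (k−1)θ, so θ = 20/(k−1).
Need P(X < 32.4) = 0.9 with θ tied to k this way. Start at k = 2, θ = 20: P(X<32.4) ≈ 0.482.
Too low — raise k to concentrate. Iterating converges to k ≈ 9.09.
Then θ = 20/(9.09−1) ≈ 2.47.

k ≈ 9.09, θ ≈ 2.47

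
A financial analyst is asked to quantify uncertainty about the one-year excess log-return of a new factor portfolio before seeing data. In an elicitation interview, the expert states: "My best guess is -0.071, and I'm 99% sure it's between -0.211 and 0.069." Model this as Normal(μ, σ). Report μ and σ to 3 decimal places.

μ = -0.071, σ = 0.054

A symmetric 99% interval runs μ ± z·σ with z = 2.576.
Half-width = 0.14, so σ = 0.14/2.576 = 0.054.
μ is the stated best guess, -0.071.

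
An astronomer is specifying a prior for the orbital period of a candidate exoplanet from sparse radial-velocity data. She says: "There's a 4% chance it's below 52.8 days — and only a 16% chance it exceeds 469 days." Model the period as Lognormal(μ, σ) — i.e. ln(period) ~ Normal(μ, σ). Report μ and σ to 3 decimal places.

If T ~ Lognormal(μ,σ) then ln T ~ Normal(μ,σ), so the p-quantile of ln T is μ + z_p·σ.
ln(52.8) = 3.967 and ln(469) = 6.151; z_{0.04} = -1.751, z_{0.84} = 0.9945.
σ = (6.151 − 3.967)/(0.9945 − (-1.751)) = 0.796.
μ = 3.967 − (-1.751)·0.796 = 5.359.

μ ≈ 5.359, σ ≈ 0.796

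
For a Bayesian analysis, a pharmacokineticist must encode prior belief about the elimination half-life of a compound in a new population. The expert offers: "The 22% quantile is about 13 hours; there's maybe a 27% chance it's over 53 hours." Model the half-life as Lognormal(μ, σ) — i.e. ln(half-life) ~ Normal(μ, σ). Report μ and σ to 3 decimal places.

If T ~ Lognormal(μ,σ) then ln T ~ Normal(μ,σ), so the p-quantile of ln T is μ + z_p·σ.
ln(13) = 2.565 and ln(53) = 3.97; z_{0.22} = -0.7722, z_{0.73} = 0.6128.
σ = (3.97 − 2.565)/(0.6128 − (-0.7722)) = 1.015.
μ = 2.565 − (-0.7722)·1.015 = 3.348.

μ ≈ 3.348, σ ≈ 1.015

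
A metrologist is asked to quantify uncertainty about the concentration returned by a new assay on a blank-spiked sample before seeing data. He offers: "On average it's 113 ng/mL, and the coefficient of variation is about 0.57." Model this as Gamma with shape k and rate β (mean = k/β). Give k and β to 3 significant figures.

k ≈ 3.08, β ≈ 0.0272

For Gamma(k, rate β): mean = k/β, variance = k/β², so CV = 1/√k.
CV = 0.57, hence k = 1/CV² = 3.08.
Then β = k/mean = 3.08/113 = 0.0272.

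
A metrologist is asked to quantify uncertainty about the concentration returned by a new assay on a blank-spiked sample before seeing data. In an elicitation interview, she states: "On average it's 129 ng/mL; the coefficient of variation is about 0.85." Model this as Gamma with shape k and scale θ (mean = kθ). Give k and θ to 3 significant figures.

k ≈ 1.38, θ ≈ 93.2

For Gamma(k, scale θ): mean = kθ, variance = kθ², so CV = 1/√k.
CV = 0.85, hence k = 1/CV² = 1.38.
Then θ = mean/k = 129/1.38 = 93.2.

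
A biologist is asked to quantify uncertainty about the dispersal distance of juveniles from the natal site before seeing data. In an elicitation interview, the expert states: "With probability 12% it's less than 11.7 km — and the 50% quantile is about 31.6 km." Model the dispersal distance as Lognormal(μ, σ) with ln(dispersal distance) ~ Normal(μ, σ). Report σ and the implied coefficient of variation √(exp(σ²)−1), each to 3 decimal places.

If T ~ Lognormal(μ,σ) then ln T ~ Normal(μ,σ), so the p-quantile of ln T is μ + z_p·σ.
ln(11.7) = 2.46 and ln(31.6) = 3.453; z_{0.12} = -1.175, z_{0.5} = 0.
σ = (3.453 − 2.46)/(0 − (-1.175)) = 0.846.
μ = 2.46 − (-1.175)·0.846 = 3.453.
CV = √(exp(σ²)−1) = √(exp(0.7150)−1) = 1.022.

σ ≈ 0.846, CV ≈ 1.022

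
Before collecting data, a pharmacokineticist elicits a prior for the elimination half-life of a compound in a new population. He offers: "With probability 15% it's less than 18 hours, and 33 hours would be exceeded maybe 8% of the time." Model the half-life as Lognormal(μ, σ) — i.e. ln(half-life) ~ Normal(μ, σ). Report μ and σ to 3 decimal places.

μ ≈ 3.148, σ ≈ 0.248

If T ~ Lognormal(μ,σ) then ln T ~ Normal(μ,σ), so the p-quantile of ln T is μ + z_p·σ.
ln(18) = 2.89 and ln(33) = 3.497; z_{0.15} = -1.036, z_{0.92} = 1.405.
σ = (3.497 − 2.89)/(1.405 − (-1.036)) = 0.248.
μ = 2.89 − (-1.036)·0.248 = 3.148.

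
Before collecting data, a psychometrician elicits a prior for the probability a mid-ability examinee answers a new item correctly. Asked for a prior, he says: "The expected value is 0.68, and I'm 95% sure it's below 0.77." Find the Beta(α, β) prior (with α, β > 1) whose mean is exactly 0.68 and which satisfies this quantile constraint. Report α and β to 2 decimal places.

α ≈ 45.52, β ≈ 21.42

With mean 0.68 fixed, write α = 0.68s, β = 0.32s where s = α+β.
Need P(θ < 0.77) = 0.95 under Beta(0.68s, 0.32s). Normal approximation: (q−m)/√(m(1−m)/s) ≈ z_{0.95} = 1.64, so s ≈ 0.68·0.32·(1.64)²/(0.77−0.68)² = 72.7.
At s = 72.7: P(θ<0.77) ≈ 0.957. Adjusting to match 0.95 gives s ≈ 66.94.
So α = 0.68·66.94 ≈ 45.52, β = 0.32·66.94 ≈ 21.42.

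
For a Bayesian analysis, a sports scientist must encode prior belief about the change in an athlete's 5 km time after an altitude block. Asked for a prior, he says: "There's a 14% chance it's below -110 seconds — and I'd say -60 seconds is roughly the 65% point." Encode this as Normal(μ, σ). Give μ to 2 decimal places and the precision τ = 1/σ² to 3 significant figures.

The p-quantile of Normal(μ,σ) is μ + z_p·σ, with z_{0.14} = -1.08 and z_{0.65} = 0.3853.
Eliminate σ: μ = (z₂·x₁ − z₁·x₂)/(z₂ − z₁) = (0.3853·-110 − (-1.08)·-60)/1.466 = -73.15.
Then σ = (x₂ − x₁)/(z₂ − z₁) = (-60 − -110)/1.466 = 34.11.
Precision τ = 1/σ² = 1/34.11² = 0.000859.

μ = -73.15, τ = 0.000859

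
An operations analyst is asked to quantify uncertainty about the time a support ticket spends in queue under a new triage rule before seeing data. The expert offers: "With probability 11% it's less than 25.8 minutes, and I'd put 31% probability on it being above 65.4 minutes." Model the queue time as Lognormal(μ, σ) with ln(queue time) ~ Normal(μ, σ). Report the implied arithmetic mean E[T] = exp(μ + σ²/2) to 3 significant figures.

If T ~ Lognormal(μ,σ) then ln T ~ Normal(μ,σ), so the p-quantile of ln T is μ + z_p·σ.
ln(25.8) = 3.25 and ln(65.4) = 4.181; z_{0.11} = -1.227, z_{0.69} = 0.4959.
σ = (4.181 − 3.25)/(0.4959 − (-1.227)) = 0.540.
μ = 3.25 − (-1.227)·0.540 = 3.913.
E[T] = exp(μ + σ²/2) = exp(3.913 + 0.1458) = 57.9 minutes.

E[T] ≈ 57.9 minutes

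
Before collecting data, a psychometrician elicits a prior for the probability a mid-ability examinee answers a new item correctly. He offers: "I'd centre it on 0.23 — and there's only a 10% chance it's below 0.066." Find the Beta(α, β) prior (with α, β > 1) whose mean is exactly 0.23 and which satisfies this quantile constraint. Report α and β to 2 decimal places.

With mean 0.23 fixed, write α = 0.23s, β = 0.77s where s = α+β.
Need P(θ < 0.066) = 0.1 under Beta(0.23s, 0.77s). Normal approximation: (q−m)/√(m(1−m)/s) ≈ z_{0.1} = -1.28, so s ≈ 0.23·0.77·(-1.28)²/(0.066−0.23)² = 10.8.
At s = 10.8: P(θ<0.066) ≈ 0.060. Adjusting to match 0.1 gives s ≈ 7.95.
So α = 0.23·7.95 ≈ 1.83, β = 0.77·7.95 ≈ 6.12.

α ≈ 1.83, β ≈ 6.12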